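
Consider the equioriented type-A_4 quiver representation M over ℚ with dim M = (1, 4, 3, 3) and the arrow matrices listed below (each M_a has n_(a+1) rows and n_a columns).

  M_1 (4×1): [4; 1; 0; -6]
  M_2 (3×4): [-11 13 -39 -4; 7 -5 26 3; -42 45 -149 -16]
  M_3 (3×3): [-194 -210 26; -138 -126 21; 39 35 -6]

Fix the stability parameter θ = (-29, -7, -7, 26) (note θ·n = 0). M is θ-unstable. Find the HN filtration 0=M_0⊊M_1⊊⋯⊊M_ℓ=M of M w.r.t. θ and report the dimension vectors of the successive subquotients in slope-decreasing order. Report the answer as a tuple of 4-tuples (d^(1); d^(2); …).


Interval decomposition of M: I[1,4], I[2,2], I[2,3], I[2,4], I[4,4].
HN type (ℓ=3): μ^(1)=26; μ^(2)=-7; μ^(3)=-29

((0, 0, 0, 3); (0, 4, 3, 0); (1, 0, 0, 0))


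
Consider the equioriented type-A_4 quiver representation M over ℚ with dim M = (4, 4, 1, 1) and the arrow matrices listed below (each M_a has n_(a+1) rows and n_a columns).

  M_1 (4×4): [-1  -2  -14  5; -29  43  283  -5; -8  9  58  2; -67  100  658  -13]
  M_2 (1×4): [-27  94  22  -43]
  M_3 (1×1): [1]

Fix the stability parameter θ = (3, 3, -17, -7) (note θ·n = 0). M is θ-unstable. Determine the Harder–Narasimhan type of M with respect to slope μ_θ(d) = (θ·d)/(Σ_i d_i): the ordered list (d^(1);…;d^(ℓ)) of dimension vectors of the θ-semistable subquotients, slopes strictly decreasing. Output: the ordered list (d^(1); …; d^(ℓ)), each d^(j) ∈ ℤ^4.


Interval decomposition of M: I[1,1], I[1,2]^2, I[1,4], I[2,2].
HN type (ℓ=2): μ^(1)=3; μ^(2)=-9/2

((3, 3, 0, 0); (1, 1, 1, 1))


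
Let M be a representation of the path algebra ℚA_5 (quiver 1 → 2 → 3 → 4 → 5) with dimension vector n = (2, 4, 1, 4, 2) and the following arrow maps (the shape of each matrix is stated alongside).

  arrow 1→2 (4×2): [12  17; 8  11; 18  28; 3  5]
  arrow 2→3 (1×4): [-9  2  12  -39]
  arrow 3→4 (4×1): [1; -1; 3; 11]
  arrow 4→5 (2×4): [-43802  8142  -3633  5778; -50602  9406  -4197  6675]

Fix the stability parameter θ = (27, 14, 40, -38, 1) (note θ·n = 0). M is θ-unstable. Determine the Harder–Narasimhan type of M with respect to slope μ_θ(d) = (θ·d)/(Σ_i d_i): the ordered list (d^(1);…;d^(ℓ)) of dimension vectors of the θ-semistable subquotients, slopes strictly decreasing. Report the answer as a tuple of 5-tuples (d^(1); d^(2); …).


Barcode: M ≅ I[1,2], I[1,5], I[2,2]^2, I[4,4]^2, I[4,5]. HN layers by μ_θ (5 steps, strictly decreasing):
  μ^(1)=41/2; μ^(2)=14; μ^(3)=44/5; μ^(4)=1; μ^(5)=-38

((1, 1, 0, 0, 0); (0, 2, 0, 0, 0); (1, 1, 1, 1, 1); (0, 0, 0, 0, 1); (0, 0, 0, 3, 0))


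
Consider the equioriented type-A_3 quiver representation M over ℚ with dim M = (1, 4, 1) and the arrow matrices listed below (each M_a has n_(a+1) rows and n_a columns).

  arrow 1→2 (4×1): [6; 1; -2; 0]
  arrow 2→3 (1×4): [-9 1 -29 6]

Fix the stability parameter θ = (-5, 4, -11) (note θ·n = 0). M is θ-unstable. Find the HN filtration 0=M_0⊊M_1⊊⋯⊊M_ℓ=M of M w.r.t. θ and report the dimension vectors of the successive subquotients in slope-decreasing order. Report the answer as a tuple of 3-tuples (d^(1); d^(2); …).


Via rank(M_{q-1}∘⋯∘M_p): M ≅ I[1,3], I[2,2]^3.
μ_θ-semistable layers: μ^(1)=4; μ^(2)=-7/2; μ^(3)=-5

((0, 3, 0); (0, 1, 1); (1, 0, 0))


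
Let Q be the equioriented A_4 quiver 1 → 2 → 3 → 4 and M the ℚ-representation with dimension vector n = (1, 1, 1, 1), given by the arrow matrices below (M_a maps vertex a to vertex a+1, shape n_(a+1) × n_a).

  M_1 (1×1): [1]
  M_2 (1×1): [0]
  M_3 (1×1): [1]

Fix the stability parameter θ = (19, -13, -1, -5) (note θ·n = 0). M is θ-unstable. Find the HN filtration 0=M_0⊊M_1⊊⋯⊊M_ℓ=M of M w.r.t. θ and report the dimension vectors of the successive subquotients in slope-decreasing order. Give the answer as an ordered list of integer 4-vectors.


Barcode: M ≅ I[1,2], I[3,4]. HN layers by μ_θ (2 steps, strictly decreasing):
  μ^(1)=3; μ^(2)=-3

((1, 1, 0, 0); (0, 0, 1, 1))


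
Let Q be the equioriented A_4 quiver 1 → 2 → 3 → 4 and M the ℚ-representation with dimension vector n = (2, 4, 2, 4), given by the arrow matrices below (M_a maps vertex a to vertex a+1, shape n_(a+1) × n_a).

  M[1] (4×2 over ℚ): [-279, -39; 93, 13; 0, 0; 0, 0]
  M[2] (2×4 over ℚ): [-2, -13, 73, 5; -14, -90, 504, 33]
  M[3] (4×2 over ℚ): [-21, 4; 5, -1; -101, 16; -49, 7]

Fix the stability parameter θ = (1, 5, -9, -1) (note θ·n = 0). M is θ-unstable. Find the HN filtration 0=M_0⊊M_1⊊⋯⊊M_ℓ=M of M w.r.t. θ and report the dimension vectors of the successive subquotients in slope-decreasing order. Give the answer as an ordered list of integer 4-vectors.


Interval decomposition of M: I[1,1], I[1,4], I[2,2]^2, I[2,4], I[4,4]^2.
HN type (ℓ=4): μ^(1)=5; μ^(2)=1; μ^(3)=-1; μ^(4)=-2

((0, 2, 0, 0); (1, 0, 0, 0); (1, 1, 1, 4); (0, 1, 1, 0))


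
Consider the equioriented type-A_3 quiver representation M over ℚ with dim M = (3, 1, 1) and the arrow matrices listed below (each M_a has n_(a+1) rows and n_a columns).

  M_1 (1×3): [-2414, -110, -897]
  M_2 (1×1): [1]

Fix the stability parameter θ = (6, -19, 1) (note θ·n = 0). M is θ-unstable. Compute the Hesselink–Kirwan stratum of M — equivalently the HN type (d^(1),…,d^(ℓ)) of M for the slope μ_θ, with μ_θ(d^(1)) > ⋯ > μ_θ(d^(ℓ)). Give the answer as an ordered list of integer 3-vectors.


Barcode: M ≅ I[1,1]^2, I[1,3]. HN layers by μ_θ (3 steps, strictly decreasing):
  μ^(1)=6; μ^(2)=1; μ^(3)=-13/2

((2, 0, 0); (0, 0, 1); (1, 1, 0))


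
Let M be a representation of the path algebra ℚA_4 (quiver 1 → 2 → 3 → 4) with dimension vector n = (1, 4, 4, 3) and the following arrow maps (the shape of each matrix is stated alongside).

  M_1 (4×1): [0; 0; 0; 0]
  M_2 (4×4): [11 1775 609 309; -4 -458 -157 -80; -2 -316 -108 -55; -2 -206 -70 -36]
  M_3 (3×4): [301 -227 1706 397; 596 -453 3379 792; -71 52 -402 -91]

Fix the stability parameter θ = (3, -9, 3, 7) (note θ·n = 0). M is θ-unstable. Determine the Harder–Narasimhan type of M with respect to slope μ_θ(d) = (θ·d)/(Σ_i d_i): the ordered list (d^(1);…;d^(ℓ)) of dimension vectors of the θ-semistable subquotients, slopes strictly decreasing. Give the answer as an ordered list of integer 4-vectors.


Via rank(M_{q-1}∘⋯∘M_p): M ≅ I[1,1], I[2,2], I[2,4]^3, I[3,3].
μ_θ-semistable layers: μ^(1)=7; μ^(2)=3; μ^(3)=-9

((0, 0, 0, 3); (1, 0, 4, 0); (0, 4, 0, 0))


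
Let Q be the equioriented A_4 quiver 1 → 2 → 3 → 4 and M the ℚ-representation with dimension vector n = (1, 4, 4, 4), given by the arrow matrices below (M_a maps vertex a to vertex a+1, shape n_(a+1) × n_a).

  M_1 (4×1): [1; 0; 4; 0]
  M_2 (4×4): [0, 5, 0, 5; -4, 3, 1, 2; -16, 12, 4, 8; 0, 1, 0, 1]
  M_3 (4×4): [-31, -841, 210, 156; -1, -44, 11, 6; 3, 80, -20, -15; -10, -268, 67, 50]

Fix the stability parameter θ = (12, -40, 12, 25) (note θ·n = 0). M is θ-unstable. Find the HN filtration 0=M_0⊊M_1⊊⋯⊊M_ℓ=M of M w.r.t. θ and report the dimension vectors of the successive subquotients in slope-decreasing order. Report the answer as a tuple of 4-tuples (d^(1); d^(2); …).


Via rank(M_{q-1}∘⋯∘M_p): M ≅ I[1,2], I[2,2], I[2,4]^2, I[3,4]^2.
μ_θ-semistable layers: μ^(1)=25; μ^(2)=12; μ^(3)=-14; μ^(4)=-40

((0, 0, 0, 4); (0, 0, 4, 0); (1, 1, 0, 0); (0, 3, 0, 0))


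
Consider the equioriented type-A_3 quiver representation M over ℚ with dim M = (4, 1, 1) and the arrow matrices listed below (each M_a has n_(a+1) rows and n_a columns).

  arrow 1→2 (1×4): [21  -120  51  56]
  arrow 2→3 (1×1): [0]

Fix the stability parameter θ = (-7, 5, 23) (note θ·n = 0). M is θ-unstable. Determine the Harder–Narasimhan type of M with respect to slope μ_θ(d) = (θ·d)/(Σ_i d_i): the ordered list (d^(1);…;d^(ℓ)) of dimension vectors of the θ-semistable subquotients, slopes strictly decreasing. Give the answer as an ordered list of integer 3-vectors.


Interval decomposition of M: I[1,1]^3, I[1,2], I[3,3].
HN type (ℓ=3): μ^(1)=23; μ^(2)=5; μ^(3)=-7

((0, 0, 1); (0, 1, 0); (4, 0, 0))


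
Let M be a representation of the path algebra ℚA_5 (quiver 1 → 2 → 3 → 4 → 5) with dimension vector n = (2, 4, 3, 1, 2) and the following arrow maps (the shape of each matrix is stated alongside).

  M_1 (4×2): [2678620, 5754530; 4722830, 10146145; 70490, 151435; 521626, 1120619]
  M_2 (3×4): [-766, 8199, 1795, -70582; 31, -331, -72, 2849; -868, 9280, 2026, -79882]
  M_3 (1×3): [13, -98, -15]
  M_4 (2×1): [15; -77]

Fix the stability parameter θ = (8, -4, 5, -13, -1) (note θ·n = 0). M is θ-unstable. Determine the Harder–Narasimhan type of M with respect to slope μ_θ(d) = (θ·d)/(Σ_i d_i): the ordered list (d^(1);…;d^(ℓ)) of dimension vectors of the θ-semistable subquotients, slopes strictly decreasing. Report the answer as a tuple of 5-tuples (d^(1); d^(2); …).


Barcode: M ≅ I[1,1], I[1,5], I[2,2], I[2,3]^2, I[5,5]. HN layers by μ_θ (4 steps, strictly decreasing):
  μ^(1)=8; μ^(2)=5; μ^(3)=-1; μ^(4)=-4

((1, 0, 0, 0, 0); (0, 0, 2, 0, 0); (1, 1, 1, 1, 2); (0, 3, 0, 0, 0))


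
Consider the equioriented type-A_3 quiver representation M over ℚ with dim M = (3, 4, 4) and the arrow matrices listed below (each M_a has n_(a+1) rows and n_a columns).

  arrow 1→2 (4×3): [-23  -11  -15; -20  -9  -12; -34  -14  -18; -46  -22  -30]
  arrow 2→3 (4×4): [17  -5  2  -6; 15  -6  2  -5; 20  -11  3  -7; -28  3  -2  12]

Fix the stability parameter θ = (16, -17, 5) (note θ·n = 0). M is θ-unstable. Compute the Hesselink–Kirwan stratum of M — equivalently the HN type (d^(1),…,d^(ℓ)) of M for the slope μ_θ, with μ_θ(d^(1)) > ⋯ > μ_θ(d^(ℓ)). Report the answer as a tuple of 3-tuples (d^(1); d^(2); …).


Interval decomposition of M: I[1,1], I[1,3]^2, I[2,3]^2.
HN type (ℓ=4): μ^(1)=16; μ^(2)=5; μ^(3)=-1/2; μ^(4)=-17

((1, 0, 0); (0, 0, 4); (2, 2, 0); (0, 2, 0))


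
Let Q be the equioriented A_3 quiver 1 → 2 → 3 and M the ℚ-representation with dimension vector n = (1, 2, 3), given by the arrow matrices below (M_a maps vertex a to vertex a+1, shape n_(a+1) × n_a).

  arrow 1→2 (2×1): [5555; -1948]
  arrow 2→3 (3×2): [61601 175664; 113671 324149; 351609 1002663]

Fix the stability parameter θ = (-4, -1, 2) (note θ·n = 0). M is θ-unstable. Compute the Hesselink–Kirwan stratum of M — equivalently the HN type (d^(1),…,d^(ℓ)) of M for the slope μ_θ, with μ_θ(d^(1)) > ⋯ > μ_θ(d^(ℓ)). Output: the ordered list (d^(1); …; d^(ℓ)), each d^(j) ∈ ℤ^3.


Barcode: M ≅ I[1,3], I[2,3], I[3,3]. HN layers by μ_θ (3 steps, strictly decreasing):
  μ^(1)=2; μ^(2)=-1; μ^(3)=-4

((0, 0, 3); (0, 2, 0); (1, 0, 0))


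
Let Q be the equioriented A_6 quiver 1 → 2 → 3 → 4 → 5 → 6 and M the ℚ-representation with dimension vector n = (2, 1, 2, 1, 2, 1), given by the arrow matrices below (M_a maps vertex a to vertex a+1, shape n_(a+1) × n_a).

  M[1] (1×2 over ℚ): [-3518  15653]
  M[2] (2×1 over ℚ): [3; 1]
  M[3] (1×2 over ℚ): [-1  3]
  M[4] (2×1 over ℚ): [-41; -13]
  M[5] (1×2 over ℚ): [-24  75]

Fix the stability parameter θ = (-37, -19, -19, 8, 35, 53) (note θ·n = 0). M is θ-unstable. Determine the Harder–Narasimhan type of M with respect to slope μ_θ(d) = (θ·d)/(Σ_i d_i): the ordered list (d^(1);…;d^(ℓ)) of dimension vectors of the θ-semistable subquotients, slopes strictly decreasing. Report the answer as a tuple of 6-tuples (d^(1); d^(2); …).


Barcode: M ≅ I[1,1], I[1,3], I[3,6], I[5,5]. HN layers by μ_θ (5 steps, strictly decreasing):
  μ^(1)=53; μ^(2)=35; μ^(3)=8; μ^(4)=-19; μ^(5)=-37

((0, 0, 0, 0, 0, 1); (0, 0, 0, 0, 2, 0); (0, 0, 0, 1, 0, 0); (0, 1, 2, 0, 0, 0); (2, 0, 0, 0, 0, 0))


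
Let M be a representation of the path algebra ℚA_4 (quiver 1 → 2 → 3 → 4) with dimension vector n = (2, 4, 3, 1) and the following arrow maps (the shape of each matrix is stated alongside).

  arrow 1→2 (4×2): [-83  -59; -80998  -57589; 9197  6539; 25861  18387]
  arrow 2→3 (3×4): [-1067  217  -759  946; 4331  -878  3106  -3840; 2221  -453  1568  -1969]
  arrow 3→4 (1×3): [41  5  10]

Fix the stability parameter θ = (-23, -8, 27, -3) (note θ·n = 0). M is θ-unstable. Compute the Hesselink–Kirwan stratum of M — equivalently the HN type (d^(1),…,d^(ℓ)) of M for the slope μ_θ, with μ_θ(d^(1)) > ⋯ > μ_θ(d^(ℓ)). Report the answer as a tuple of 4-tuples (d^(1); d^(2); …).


Via rank(M_{q-1}∘⋯∘M_p): M ≅ I[1,3], I[1,4], I[2,2], I[2,3].
μ_θ-semistable layers: μ^(1)=27; μ^(2)=12; μ^(3)=-8; μ^(4)=-23

((0, 0, 2, 0); (0, 0, 1, 1); (0, 4, 0, 0); (2, 0, 0, 0))


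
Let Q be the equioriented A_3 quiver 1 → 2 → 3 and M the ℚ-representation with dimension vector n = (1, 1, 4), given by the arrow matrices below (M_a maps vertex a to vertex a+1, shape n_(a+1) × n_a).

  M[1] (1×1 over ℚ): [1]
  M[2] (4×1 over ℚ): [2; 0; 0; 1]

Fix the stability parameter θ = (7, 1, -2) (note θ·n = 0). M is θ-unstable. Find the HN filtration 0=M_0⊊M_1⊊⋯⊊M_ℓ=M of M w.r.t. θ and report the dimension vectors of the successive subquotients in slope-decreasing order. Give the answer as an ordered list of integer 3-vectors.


Barcode: M ≅ I[1,3], I[3,3]^3. HN layers by μ_θ (2 steps, strictly decreasing):
  μ^(1)=2; μ^(2)=-2

((1, 1, 1); (0, 0, 3))


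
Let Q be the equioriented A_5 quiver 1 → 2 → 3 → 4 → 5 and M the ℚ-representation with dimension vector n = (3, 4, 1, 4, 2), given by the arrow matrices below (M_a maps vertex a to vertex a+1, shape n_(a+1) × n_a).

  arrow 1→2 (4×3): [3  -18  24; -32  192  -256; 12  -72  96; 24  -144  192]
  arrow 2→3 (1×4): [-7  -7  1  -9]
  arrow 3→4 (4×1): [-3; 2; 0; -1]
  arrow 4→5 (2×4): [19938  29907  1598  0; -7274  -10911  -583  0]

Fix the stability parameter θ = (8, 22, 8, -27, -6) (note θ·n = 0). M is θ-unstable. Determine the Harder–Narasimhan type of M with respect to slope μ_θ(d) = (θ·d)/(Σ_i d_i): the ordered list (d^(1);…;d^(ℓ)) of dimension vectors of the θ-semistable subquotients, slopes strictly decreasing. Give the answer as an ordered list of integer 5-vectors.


Interval decomposition of M: I[1,1]^2, I[1,4], I[2,2]^3, I[4,4], I[4,5]^2.
HN type (ℓ=5): μ^(1)=22; μ^(2)=8; μ^(3)=11/4; μ^(4)=-6; μ^(5)=-27

((0, 3, 0, 0, 0); (2, 0, 0, 0, 0); (1, 1, 1, 1, 0); (0, 0, 0, 0, 2); (0, 0, 0, 3, 0))


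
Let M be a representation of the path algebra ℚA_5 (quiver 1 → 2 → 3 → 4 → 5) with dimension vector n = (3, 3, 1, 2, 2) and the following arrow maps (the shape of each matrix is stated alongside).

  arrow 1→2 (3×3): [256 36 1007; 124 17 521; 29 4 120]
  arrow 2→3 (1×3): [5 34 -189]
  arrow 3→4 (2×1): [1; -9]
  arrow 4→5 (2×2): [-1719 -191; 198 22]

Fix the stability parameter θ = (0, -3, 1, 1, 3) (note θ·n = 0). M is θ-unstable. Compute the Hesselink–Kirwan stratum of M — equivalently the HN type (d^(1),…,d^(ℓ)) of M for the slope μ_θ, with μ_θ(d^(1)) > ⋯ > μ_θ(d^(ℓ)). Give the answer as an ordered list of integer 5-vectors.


Via rank(M_{q-1}∘⋯∘M_p): M ≅ I[1,2]^2, I[1,4], I[4,5], I[5,5].
μ_θ-semistable layers: μ^(1)=3; μ^(2)=1; μ^(3)=-3/2

((0, 0, 0, 0, 2); (0, 0, 1, 2, 0); (3, 3, 0, 0, 0))


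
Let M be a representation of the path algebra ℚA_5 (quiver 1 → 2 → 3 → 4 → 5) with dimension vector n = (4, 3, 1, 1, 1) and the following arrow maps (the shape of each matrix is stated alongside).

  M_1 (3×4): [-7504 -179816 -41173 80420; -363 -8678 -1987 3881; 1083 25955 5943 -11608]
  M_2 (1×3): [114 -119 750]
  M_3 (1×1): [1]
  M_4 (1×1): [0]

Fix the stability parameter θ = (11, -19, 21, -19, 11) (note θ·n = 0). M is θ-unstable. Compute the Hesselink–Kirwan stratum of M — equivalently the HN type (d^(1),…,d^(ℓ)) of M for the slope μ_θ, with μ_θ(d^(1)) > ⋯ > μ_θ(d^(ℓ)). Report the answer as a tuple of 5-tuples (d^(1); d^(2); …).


Via rank(M_{q-1}∘⋯∘M_p): M ≅ I[1,1], I[1,2]^2, I[1,4], I[5,5].
μ_θ-semistable layers: μ^(1)=11; μ^(2)=1; μ^(3)=-4

((1, 0, 0, 0, 1); (0, 0, 1, 1, 0); (3, 3, 0, 0, 0))


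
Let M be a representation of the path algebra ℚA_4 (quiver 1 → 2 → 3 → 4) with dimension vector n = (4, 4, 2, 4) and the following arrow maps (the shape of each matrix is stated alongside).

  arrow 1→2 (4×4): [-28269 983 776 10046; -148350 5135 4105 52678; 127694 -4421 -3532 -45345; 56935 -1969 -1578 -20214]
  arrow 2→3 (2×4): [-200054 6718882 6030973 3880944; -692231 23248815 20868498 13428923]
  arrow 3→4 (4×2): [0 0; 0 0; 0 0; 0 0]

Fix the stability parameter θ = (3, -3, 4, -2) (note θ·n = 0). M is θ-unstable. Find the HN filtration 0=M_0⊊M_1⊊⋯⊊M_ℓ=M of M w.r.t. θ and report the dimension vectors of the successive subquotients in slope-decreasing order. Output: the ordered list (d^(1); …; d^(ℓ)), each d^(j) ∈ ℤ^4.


Interval decomposition of M: I[1,2]^2, I[1,3]^2, I[4,4]^4.
HN type (ℓ=3): μ^(1)=4; μ^(2)=0; μ^(3)=-2

((0, 0, 2, 0); (4, 4, 0, 0); (0, 0, 0, 4))


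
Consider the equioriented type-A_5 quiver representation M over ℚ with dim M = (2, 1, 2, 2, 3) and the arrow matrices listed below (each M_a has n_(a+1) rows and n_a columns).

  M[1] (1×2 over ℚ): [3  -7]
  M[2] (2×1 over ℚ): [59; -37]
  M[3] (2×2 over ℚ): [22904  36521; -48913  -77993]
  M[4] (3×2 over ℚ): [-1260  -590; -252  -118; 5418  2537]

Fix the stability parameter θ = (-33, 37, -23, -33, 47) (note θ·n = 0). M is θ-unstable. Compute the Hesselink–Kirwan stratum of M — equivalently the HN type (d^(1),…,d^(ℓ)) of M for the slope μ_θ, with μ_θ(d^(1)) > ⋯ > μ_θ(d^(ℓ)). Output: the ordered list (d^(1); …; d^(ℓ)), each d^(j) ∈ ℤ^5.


Barcode: M ≅ I[1,1], I[1,4], I[3,5], I[5,5]^2. HN layers by μ_θ (4 steps, strictly decreasing):
  μ^(1)=47; μ^(2)=-19/3; μ^(3)=-28; μ^(4)=-33

((0, 0, 0, 0, 3); (0, 1, 1, 1, 0); (0, 0, 1, 1, 0); (2, 0, 0, 0, 0))


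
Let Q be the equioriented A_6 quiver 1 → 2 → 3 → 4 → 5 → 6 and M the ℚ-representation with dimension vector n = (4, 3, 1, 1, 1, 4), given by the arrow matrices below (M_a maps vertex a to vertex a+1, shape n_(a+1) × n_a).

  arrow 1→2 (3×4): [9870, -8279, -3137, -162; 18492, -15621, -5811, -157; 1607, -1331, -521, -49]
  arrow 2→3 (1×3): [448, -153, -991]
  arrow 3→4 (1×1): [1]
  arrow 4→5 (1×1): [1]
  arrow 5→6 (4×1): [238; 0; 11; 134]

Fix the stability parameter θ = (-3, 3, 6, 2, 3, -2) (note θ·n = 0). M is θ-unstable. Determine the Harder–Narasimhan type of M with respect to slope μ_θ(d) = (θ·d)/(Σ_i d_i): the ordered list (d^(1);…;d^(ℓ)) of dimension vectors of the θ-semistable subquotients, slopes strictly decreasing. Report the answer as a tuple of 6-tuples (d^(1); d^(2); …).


Interval decomposition of M: I[1,1], I[1,2]^2, I[1,6], I[6,6]^3.
HN type (ℓ=4): μ^(1)=3; μ^(2)=12/5; μ^(3)=-2; μ^(4)=-3

((0, 2, 0, 0, 0, 0); (0, 1, 1, 1, 1, 1); (0, 0, 0, 0, 0, 3); (4, 0, 0, 0, 0, 0))


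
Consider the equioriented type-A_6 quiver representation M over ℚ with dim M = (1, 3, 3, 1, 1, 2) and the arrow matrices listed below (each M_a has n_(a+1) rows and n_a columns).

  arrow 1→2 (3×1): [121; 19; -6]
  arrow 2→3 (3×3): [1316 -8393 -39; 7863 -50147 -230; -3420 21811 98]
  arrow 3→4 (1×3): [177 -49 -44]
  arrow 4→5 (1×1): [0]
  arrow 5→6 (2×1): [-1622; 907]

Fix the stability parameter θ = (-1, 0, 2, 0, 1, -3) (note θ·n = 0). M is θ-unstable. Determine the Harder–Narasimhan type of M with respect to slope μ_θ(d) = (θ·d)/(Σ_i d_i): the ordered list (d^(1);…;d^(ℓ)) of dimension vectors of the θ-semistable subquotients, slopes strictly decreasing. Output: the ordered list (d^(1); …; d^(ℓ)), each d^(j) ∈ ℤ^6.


Interval decomposition of M: I[1,4], I[2,3]^2, I[5,6], I[6,6].
HN type (ℓ=5): μ^(1)=2; μ^(2)=1; μ^(3)=0; μ^(4)=-1; μ^(5)=-3

((0, 0, 2, 0, 0, 0); (0, 0, 1, 1, 0, 0); (0, 3, 0, 0, 0, 0); (1, 0, 0, 0, 1, 1); (0, 0, 0, 0, 0, 1))


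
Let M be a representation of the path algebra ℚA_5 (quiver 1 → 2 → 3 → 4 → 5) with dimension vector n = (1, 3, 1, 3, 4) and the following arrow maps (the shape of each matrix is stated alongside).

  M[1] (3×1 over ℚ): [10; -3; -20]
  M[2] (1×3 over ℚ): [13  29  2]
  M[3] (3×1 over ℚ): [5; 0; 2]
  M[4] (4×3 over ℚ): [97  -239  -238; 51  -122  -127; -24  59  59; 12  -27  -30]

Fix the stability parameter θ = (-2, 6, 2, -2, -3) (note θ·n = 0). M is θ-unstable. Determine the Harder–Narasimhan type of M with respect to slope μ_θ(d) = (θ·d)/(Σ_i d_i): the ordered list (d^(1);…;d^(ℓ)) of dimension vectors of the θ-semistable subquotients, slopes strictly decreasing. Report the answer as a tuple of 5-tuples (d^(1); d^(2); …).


Barcode: M ≅ I[1,5], I[2,2]^2, I[4,5]^2, I[5,5]. HN layers by μ_θ (5 steps, strictly decreasing):
  μ^(1)=6; μ^(2)=3/4; μ^(3)=-2; μ^(4)=-5/2; μ^(5)=-3

((0, 2, 0, 0, 0); (0, 1, 1, 1, 1); (1, 0, 0, 0, 0); (0, 0, 0, 2, 2); (0, 0, 0, 0, 1))


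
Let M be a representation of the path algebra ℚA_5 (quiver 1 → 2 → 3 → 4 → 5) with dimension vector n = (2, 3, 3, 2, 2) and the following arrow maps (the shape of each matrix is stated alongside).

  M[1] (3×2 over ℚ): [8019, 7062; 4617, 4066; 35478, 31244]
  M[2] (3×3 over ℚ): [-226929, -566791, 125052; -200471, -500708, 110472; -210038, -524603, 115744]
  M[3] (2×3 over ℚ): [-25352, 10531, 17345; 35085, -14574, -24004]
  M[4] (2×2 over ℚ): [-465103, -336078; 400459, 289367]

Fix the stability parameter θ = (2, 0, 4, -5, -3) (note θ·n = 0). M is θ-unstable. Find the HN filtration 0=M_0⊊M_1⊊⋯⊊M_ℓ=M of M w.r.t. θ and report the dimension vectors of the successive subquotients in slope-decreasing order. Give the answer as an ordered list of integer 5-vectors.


Interval decomposition of M: I[1,1], I[1,3], I[2,5]^2.
HN type (ℓ=4): μ^(1)=4; μ^(2)=2; μ^(3)=1; μ^(4)=-1

((0, 0, 1, 0, 0); (1, 0, 0, 0, 0); (1, 1, 0, 0, 0); (0, 2, 2, 2, 2))


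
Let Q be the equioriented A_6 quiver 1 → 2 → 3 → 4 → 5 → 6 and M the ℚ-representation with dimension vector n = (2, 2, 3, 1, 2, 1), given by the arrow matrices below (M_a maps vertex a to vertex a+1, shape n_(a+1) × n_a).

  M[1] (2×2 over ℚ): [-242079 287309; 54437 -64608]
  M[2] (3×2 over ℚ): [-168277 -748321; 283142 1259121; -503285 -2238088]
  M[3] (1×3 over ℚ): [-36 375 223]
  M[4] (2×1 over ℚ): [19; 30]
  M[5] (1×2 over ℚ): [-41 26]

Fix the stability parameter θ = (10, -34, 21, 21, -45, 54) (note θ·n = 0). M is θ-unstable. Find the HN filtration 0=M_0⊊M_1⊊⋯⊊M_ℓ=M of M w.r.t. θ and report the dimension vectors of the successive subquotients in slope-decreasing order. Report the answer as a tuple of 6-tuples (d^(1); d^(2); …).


Via rank(M_{q-1}∘⋯∘M_p): M ≅ I[1,3], I[1,6], I[3,3], I[5,5].
μ_θ-semistable layers: μ^(1)=54; μ^(2)=21; μ^(3)=-1; μ^(4)=-12; μ^(5)=-45

((0, 0, 0, 0, 0, 1); (0, 0, 2, 0, 0, 0); (0, 0, 1, 1, 1, 0); (2, 2, 0, 0, 0, 0); (0, 0, 0, 0, 1, 0))


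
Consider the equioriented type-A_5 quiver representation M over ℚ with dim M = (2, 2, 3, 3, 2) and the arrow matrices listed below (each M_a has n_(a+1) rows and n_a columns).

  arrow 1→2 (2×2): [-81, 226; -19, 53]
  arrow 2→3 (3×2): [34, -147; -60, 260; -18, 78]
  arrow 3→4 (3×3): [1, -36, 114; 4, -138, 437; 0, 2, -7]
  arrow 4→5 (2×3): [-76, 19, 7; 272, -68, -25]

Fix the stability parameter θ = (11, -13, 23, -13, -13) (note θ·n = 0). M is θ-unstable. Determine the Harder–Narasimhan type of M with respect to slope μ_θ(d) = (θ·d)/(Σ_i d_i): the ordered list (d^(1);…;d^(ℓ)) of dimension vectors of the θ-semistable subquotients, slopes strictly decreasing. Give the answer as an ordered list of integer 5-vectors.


Interval decomposition of M: I[1,4], I[1,5], I[3,5].
HN type (ℓ=2): μ^(1)=5; μ^(2)=-1

((0, 0, 1, 1, 0); (2, 2, 2, 2, 2))


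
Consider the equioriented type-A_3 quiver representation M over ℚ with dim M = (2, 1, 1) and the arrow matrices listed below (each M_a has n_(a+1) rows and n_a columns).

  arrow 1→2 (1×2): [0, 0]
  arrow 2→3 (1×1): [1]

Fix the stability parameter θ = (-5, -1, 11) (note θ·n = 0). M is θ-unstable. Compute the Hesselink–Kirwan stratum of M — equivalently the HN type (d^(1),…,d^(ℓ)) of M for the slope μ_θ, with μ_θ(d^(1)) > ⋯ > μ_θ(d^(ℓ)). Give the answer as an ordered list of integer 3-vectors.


Interval decomposition of M: I[1,1]^2, I[2,3].
HN type (ℓ=3): μ^(1)=11; μ^(2)=-1; μ^(3)=-5

((0, 0, 1); (0, 1, 0); (2, 0, 0))


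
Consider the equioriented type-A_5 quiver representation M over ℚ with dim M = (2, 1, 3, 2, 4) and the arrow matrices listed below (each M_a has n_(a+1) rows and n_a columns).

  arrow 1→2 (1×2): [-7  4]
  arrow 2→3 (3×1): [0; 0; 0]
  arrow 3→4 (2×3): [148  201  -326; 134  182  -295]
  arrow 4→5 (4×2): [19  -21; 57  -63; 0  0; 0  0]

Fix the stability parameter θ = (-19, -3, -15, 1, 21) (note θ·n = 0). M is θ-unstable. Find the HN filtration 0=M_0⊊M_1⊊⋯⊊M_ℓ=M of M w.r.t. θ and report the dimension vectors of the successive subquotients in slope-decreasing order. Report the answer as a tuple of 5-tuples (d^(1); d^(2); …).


Interval decomposition of M: I[1,1], I[1,2], I[3,3], I[3,4], I[3,5], I[5,5]^3.
HN type (ℓ=5): μ^(1)=21; μ^(2)=1; μ^(3)=-3; μ^(4)=-15; μ^(5)=-19

((0, 0, 0, 0, 4); (0, 0, 0, 2, 0); (0, 1, 0, 0, 0); (0, 0, 3, 0, 0); (2, 0, 0, 0, 0))


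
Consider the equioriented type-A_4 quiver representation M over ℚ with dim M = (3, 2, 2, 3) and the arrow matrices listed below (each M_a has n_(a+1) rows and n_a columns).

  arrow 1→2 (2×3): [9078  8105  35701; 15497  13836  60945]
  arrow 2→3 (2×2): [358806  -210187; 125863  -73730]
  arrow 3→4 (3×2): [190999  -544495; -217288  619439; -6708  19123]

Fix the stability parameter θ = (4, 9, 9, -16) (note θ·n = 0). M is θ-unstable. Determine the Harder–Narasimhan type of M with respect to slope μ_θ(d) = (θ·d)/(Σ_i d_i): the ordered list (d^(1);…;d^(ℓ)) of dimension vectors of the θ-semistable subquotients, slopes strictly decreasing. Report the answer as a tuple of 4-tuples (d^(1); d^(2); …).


Barcode: M ≅ I[1,1], I[1,4]^2, I[4,4]. HN layers by μ_θ (3 steps, strictly decreasing):
  μ^(1)=4; μ^(2)=3/2; μ^(3)=-16

((1, 0, 0, 0); (2, 2, 2, 2); (0, 0, 0, 1))


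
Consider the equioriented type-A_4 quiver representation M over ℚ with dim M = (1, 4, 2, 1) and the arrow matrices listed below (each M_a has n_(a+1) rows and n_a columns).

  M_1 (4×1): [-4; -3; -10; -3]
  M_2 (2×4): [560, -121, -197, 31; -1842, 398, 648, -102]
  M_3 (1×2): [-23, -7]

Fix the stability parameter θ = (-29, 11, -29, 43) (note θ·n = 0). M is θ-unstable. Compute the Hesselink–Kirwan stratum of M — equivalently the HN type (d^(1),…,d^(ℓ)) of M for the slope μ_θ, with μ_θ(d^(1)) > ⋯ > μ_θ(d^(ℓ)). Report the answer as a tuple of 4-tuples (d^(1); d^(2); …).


Interval decomposition of M: I[1,2], I[2,2], I[2,3], I[2,4].
HN type (ℓ=4): μ^(1)=43; μ^(2)=11; μ^(3)=-9; μ^(4)=-29

((0, 0, 0, 1); (0, 2, 0, 0); (0, 2, 2, 0); (1, 0, 0, 0))


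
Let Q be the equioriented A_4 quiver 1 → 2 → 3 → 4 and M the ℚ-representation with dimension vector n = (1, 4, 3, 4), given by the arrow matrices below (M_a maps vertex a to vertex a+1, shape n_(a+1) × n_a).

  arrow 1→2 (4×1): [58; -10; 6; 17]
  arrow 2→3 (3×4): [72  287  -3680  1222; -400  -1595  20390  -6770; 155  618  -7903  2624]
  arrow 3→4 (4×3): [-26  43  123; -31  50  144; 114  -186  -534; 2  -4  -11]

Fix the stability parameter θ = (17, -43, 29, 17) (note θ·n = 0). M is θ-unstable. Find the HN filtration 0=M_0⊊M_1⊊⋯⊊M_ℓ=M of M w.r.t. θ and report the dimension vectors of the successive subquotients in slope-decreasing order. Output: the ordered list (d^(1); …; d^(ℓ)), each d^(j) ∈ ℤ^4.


Interval decomposition of M: I[1,2], I[2,4]^3, I[4,4].
HN type (ℓ=4): μ^(1)=23; μ^(2)=17; μ^(3)=-13; μ^(4)=-43

((0, 0, 3, 3); (0, 0, 0, 1); (1, 1, 0, 0); (0, 3, 0, 0))


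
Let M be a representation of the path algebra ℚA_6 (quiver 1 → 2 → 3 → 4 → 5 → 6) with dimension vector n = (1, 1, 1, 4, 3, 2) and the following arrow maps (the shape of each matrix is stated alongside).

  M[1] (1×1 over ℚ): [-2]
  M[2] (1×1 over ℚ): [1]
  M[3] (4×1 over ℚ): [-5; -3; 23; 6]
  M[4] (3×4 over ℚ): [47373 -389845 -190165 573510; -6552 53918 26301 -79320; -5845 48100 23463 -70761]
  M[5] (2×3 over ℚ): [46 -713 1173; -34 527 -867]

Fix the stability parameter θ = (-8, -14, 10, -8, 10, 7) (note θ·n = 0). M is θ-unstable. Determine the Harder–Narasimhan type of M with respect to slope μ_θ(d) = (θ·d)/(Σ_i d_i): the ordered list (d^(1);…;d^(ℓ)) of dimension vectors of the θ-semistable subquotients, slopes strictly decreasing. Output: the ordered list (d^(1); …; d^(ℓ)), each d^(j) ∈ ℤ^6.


Barcode: M ≅ I[1,6], I[4,4], I[4,5]^2, I[6,6]. HN layers by μ_θ (6 steps, strictly decreasing):
  μ^(1)=10; μ^(2)=17/2; μ^(3)=7; μ^(4)=1; μ^(5)=-8; μ^(6)=-11

((0, 0, 0, 0, 2, 0); (0, 0, 0, 0, 1, 1); (0, 0, 0, 0, 0, 1); (0, 0, 1, 1, 0, 0); (0, 0, 0, 3, 0, 0); (1, 1, 0, 0, 0, 0))


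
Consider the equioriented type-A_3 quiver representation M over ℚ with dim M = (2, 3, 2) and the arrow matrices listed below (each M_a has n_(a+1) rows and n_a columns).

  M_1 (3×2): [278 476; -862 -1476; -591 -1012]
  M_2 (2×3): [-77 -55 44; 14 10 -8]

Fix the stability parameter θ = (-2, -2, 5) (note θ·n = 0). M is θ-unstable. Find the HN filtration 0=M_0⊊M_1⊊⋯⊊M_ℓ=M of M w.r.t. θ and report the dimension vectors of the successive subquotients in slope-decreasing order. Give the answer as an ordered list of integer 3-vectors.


Via rank(M_{q-1}∘⋯∘M_p): M ≅ I[1,2]^2, I[2,3], I[3,3].
μ_θ-semistable layers: μ^(1)=5; μ^(2)=-2

((0, 0, 2); (2, 3, 0))


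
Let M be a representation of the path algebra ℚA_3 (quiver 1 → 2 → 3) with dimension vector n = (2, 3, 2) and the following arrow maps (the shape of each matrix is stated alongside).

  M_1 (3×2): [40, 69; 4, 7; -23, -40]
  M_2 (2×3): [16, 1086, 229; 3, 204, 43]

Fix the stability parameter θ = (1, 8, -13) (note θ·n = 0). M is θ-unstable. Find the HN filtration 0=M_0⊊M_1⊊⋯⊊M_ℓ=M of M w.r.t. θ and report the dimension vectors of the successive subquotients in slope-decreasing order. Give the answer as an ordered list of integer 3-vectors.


Interval decomposition of M: I[1,3]^2, I[2,2].
HN type (ℓ=2): μ^(1)=8; μ^(2)=-4/3

((0, 1, 0); (2, 2, 2))


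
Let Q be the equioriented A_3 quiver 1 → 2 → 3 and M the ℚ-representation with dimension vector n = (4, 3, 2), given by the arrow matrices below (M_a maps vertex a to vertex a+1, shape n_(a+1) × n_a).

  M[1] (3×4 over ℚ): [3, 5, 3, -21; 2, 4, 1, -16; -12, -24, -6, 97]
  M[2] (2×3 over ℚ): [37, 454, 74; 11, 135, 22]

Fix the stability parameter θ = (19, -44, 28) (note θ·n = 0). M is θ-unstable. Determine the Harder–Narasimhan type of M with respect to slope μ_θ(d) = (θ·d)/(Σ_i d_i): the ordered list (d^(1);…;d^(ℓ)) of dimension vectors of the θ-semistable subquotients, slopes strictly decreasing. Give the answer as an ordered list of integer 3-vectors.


Interval decomposition of M: I[1,1], I[1,2], I[1,3]^2.
HN type (ℓ=3): μ^(1)=28; μ^(2)=19; μ^(3)=-25/2

((0, 0, 2); (1, 0, 0); (3, 3, 0))


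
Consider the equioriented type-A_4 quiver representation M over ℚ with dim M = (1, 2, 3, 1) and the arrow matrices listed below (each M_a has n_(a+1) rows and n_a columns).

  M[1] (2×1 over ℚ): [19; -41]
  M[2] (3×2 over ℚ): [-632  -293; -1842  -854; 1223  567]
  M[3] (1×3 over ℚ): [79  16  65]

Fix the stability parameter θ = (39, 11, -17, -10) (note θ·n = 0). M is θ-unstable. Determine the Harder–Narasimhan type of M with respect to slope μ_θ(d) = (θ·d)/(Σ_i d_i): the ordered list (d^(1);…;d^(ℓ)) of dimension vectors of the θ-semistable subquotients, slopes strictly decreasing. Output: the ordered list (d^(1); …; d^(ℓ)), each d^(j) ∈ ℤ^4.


Interval decomposition of M: I[1,4], I[2,3], I[3,3].
HN type (ℓ=3): μ^(1)=23/4; μ^(2)=-3; μ^(3)=-17

((1, 1, 1, 1); (0, 1, 1, 0); (0, 0, 1, 0))


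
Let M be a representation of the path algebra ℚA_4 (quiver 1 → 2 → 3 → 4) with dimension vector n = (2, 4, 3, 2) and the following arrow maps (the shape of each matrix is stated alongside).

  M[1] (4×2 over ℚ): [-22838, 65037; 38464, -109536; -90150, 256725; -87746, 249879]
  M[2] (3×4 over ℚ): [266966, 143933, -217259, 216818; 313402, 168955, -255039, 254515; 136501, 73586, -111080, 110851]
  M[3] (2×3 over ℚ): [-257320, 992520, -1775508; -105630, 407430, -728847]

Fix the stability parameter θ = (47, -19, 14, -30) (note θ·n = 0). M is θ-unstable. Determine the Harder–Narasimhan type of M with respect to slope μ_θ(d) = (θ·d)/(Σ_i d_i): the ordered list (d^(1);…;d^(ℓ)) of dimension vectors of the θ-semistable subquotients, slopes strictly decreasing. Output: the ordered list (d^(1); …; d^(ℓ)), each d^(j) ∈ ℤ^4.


Interval decomposition of M: I[1,1], I[1,3], I[2,2], I[2,3], I[2,4], I[4,4].
HN type (ℓ=5): μ^(1)=47; μ^(2)=14; μ^(3)=-8; μ^(4)=-19; μ^(5)=-30

((1, 0, 0, 0); (1, 1, 2, 0); (0, 0, 1, 1); (0, 3, 0, 0); (0, 0, 0, 1))


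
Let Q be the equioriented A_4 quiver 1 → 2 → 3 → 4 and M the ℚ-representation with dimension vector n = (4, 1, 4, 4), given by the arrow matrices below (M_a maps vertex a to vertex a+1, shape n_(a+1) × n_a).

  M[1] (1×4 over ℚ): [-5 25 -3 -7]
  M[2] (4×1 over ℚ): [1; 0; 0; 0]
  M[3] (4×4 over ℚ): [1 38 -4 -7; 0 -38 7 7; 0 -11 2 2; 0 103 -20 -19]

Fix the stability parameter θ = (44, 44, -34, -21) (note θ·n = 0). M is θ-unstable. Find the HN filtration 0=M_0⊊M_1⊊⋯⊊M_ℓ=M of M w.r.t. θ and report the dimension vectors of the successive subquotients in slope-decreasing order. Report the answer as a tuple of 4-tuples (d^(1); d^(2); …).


Barcode: M ≅ I[1,1]^3, I[1,4], I[3,4]^3. HN layers by μ_θ (4 steps, strictly decreasing):
  μ^(1)=44; μ^(2)=33/4; μ^(3)=-21; μ^(4)=-34

((3, 0, 0, 0); (1, 1, 1, 1); (0, 0, 0, 3); (0, 0, 3, 0))


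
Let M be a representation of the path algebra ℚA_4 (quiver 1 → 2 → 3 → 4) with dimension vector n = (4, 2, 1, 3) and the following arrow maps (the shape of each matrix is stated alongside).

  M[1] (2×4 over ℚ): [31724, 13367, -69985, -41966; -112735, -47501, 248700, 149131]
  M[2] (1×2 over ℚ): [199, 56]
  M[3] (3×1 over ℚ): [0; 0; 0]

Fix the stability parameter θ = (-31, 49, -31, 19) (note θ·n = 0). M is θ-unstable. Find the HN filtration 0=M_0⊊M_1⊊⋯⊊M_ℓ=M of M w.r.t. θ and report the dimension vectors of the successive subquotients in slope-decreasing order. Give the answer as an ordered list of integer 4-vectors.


Barcode: M ≅ I[1,1]^2, I[1,2], I[1,3], I[4,4]^3. HN layers by μ_θ (4 steps, strictly decreasing):
  μ^(1)=49; μ^(2)=19; μ^(3)=9; μ^(4)=-31

((0, 1, 0, 0); (0, 0, 0, 3); (0, 1, 1, 0); (4, 0, 0, 0))


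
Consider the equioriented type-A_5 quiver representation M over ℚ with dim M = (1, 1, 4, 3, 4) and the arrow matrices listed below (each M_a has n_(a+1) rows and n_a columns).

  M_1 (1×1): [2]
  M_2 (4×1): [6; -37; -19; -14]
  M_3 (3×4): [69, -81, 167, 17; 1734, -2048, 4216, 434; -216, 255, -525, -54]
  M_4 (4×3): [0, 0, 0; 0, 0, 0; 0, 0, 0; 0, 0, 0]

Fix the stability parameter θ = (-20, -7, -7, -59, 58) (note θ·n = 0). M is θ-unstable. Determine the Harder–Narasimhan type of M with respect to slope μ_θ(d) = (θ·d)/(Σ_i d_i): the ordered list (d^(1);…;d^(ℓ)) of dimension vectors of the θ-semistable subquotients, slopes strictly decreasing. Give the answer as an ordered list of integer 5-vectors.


Barcode: M ≅ I[1,3], I[3,3], I[3,4]^2, I[4,4], I[5,5]^4. HN layers by μ_θ (5 steps, strictly decreasing):
  μ^(1)=58; μ^(2)=-7; μ^(3)=-20; μ^(4)=-33; μ^(5)=-59

((0, 0, 0, 0, 4); (0, 1, 2, 0, 0); (1, 0, 0, 0, 0); (0, 0, 2, 2, 0); (0, 0, 0, 1, 0))


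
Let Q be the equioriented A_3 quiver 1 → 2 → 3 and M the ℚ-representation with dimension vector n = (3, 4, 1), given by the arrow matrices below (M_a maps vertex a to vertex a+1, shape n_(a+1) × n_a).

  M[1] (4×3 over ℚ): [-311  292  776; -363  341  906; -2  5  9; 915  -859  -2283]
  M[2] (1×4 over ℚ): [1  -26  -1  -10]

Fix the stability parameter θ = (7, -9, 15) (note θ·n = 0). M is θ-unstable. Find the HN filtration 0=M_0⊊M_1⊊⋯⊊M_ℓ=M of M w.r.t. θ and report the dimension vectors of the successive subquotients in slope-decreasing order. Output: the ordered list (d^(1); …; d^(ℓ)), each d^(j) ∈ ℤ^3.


Barcode: M ≅ I[1,2]^2, I[1,3], I[2,2]. HN layers by μ_θ (3 steps, strictly decreasing):
  μ^(1)=15; μ^(2)=-1; μ^(3)=-9

((0, 0, 1); (3, 3, 0); (0, 1, 0))


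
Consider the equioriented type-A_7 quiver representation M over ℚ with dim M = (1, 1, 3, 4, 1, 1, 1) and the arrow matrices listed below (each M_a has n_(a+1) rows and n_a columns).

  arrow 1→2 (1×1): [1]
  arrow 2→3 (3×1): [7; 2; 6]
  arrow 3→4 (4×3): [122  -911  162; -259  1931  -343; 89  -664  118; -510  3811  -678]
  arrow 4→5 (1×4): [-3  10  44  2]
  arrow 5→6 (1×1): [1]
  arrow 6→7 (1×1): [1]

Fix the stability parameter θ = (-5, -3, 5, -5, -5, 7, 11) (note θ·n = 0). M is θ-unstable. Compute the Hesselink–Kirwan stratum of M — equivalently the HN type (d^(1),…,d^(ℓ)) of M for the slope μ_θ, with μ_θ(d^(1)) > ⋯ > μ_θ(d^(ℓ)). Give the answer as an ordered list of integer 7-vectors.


Via rank(M_{q-1}∘⋯∘M_p): M ≅ I[1,7], I[3,4]^2, I[4,4].
μ_θ-semistable layers: μ^(1)=11; μ^(2)=7; μ^(3)=0; μ^(4)=-5/3; μ^(5)=-3; μ^(6)=-5

((0, 0, 0, 0, 0, 0, 1); (0, 0, 0, 0, 0, 1, 0); (0, 0, 2, 2, 0, 0, 0); (0, 0, 1, 1, 1, 0, 0); (0, 1, 0, 0, 0, 0, 0); (1, 0, 0, 1, 0, 0, 0))


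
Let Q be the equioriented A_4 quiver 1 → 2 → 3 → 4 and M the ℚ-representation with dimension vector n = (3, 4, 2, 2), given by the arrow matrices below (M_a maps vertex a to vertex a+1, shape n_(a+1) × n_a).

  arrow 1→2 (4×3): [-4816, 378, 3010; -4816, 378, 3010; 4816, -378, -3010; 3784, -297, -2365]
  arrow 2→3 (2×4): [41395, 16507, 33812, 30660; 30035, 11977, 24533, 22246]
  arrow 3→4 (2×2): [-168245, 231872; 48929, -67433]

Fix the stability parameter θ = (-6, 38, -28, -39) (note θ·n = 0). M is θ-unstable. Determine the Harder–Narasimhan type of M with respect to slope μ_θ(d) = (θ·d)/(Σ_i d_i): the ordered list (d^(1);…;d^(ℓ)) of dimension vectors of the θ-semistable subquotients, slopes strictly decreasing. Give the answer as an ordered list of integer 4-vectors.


Barcode: M ≅ I[1,1]^2, I[1,2], I[2,2], I[2,4]^2. HN layers by μ_θ (3 steps, strictly decreasing):
  μ^(1)=38; μ^(2)=-6; μ^(3)=-29/3

((0, 2, 0, 0); (3, 0, 0, 0); (0, 2, 2, 2))


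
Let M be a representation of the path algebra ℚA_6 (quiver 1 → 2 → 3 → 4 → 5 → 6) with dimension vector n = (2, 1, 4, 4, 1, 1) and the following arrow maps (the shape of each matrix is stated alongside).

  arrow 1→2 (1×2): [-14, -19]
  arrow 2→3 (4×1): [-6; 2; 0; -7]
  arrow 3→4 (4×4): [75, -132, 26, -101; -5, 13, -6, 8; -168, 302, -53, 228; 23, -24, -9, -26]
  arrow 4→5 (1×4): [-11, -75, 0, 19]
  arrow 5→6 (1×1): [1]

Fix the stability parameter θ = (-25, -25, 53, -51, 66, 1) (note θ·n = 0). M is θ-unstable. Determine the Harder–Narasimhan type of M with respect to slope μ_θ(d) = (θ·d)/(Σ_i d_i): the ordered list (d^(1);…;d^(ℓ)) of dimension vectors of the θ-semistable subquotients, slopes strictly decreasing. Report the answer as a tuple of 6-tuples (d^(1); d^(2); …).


Interval decomposition of M: I[1,1], I[1,6], I[3,4]^3.
HN type (ℓ=3): μ^(1)=67/2; μ^(2)=1; μ^(3)=-25

((0, 0, 0, 0, 1, 1); (0, 0, 4, 4, 0, 0); (2, 1, 0, 0, 0, 0))


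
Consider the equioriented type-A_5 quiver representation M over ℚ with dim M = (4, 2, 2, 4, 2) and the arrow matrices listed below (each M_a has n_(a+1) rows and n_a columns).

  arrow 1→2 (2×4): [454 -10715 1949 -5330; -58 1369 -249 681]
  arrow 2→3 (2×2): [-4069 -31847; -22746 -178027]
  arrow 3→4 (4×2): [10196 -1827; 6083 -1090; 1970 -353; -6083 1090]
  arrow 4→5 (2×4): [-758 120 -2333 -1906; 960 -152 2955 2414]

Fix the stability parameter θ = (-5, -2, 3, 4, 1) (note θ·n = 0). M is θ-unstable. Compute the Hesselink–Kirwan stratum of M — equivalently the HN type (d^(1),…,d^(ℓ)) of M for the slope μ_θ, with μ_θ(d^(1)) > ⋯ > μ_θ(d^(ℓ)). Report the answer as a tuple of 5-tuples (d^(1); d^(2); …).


Via rank(M_{q-1}∘⋯∘M_p): M ≅ I[1,1]^2, I[1,4], I[1,5], I[4,4], I[4,5].
μ_θ-semistable layers: μ^(1)=4; μ^(2)=3; μ^(3)=8/3; μ^(4)=5/2; μ^(5)=-2; μ^(6)=-5

((0, 0, 0, 2, 0); (0, 0, 1, 0, 0); (0, 0, 1, 1, 1); (0, 0, 0, 1, 1); (0, 2, 0, 0, 0); (4, 0, 0, 0, 0))
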